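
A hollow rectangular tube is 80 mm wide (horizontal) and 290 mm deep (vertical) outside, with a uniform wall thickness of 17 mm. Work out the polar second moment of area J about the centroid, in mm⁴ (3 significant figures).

Split into non-overlapping primitives; take the origin at the lower-left of the bounding box.
Outer rectangle: 80 × 290, A = 23 200 mm², y = 145 mm, Ī = 162 593 333 mm⁴.
Inner void (subtracted): 46 × 256, A = 11 776 mm², y = 145 mm, Ī = 64 312 661 mm⁴.
By symmetry the centroid is at mid-height, ȳ = 145 mm.
All pieces are centred on the centroidal x-axis, so I = ΣĪ (holes subtracted) = 98 280 672 mm⁴.
Repeating about the centroidal y-axis gives I_y = 10 296 832 mm⁴.
Polar second moment: J = I_x + I_y = 108 577 504 mm⁴.

J ≈ 1.09 × 10⁸ mm⁴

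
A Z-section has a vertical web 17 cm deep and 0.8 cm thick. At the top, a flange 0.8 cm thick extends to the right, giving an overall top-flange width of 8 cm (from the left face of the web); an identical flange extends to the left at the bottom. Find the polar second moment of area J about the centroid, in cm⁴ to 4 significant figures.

J ≈ 1319 cm⁴

Treat the section as a set of non-overlapping primitives; coordinates are from the bounding-box lower-left.
Web: 0.8 × 17, A = 13.6 cm², y = 8.5 cm, Ī = 327.533 cm⁴.
Top flange (beyond web): 7.2 × 0.8, A = 5.76 cm², y = 16.6 cm, Ī = 0.3072 cm⁴.
Bottom flange (beyond web): 7.2 × 0.8, A = 5.76 cm², y = 0.4 cm, Ī = 0.3072 cm⁴.
Centroid: ȳ = ΣA·y / ΣA = 8.5 cm.
Transfer each piece to the centroidal x-axis using Ī + A·d² with d = y − 8.5:
  web: d = 0 cm → contributes +327.533 cm⁴
  top flange (beyond web): d = 8.1 cm → contributes +378.221 cm⁴
  bottom flange (beyond web): d = -8.1 cm → contributes +378.221 cm⁴
Total I = 1083.97 cm⁴.
For the y-axis: x̄ = 7.6 cm.
Repeating about the centroidal y-axis gives I_y = 234.812 cm⁴.
Polar second moment: J = I_x + I_y = 1318.79 cm⁴.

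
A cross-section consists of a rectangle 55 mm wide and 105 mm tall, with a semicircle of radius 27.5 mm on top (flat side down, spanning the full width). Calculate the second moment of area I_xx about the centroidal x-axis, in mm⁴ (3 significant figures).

I_xx ≈ 9.43 × 10⁶ mm⁴

Decompose the section into non-overlapping parts with the origin at the bottom-left of its bounding rectangle.
Rectangular body: 55 × 105, A = 5 775 mm², y = 52.5 mm, Ī = 5 305 781 mm⁴.
Semicircular cap: semicircle r = 27.5, A = 1187.9 mm², y = 116.67 mm, Ī = 62 772 mm⁴.
Centroid: ȳ = ΣA·y / ΣA = 63.448 mm.
Transfer each piece to the centroidal x-axis using Ī + A·d² with d = y − 63.448:
  rectangular body: d = -10.948 mm → contributes +5 997 967 mm⁴
  semicircular cap: d = 53.223 mm → contributes +3 427 807 mm⁴
Total I = 9 425 774 mm⁴.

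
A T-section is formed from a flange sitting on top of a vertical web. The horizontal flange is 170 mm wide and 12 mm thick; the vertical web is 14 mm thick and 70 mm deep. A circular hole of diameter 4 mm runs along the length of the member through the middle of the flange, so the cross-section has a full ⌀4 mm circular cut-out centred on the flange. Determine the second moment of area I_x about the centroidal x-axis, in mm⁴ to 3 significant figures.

I_x ≈ 1.54 × 10⁶ mm⁴

Treat the section as a set of non-overlapping primitives; coordinates are from the bounding-box lower-left.
Flange: 170 × 12, A = 2 040 mm², y = 76 mm, Ī = 24 480 mm⁴.
Web: 14 × 70, A = 980 mm², y = 35 mm, Ī = 400 167 mm⁴.
Hole (subtracted): ⌀4, A = 12.566 mm², y = 76 mm, Ī = 12.566 mm⁴.
Centroid: ȳ = ΣA·y / ΣA = 62.64 mm.
Transfer each piece to the centroidal x-axis using Ī + A·d² with d = y − 62.64:
  flange: d = 13.36 mm → contributes +388 611 mm⁴
  web: d = -27.64 mm → contributes +1 148 845 mm⁴
  hole: d = 13.36 mm → contributes −2255.6 mm⁴
Total I = 1 535 200 mm⁴.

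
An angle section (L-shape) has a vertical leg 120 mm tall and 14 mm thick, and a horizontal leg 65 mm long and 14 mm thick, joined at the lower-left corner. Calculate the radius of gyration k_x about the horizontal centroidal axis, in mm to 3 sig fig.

k_x ≈ 37.9 mm

Decompose the section into non-overlapping parts with the origin at the bottom-left of its bounding rectangle.
Vertical leg: 14 × 120, A = 1 680 mm², y = 60 mm, Ī = 2 016 000 mm⁴.
Horizontal leg (remainder): 51 × 14, A = 714 mm², y = 7 mm, Ī = 11 662 mm⁴.
Centroid: ȳ = ΣA·y / ΣA = 44.193 mm.
Transfer each piece to the horizontal centroidal axis using Ī + A·d² with d = y − 44.193:
  vertical leg: d = 15.807 mm → contributes +2 435 768 mm⁴
  horizontal leg (remainder): d = -37.193 mm → contributes +999 351 mm⁴
Total I = 3 435 119 mm⁴.
Radius of gyration: k = √(I/A) = √(3 435 119 / 2 394) = 37.88 mm.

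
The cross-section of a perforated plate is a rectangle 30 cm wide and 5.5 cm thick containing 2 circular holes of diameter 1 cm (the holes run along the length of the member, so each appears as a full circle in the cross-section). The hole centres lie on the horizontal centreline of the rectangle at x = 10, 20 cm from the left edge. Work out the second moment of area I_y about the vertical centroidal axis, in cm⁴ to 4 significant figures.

Split into non-overlapping primitives; take the origin at the lower-left of the bounding box.
Plate: 30 × 5.5, A = 165 cm², x = 15 cm, Ī = 12 375 cm⁴.
Hole 1 (subtracted): ⌀1, A = 0.785398 cm², x = 10 cm, Ī = 0.0490874 cm⁴.
Hole 2 (subtracted): ⌀1, A = 0.785398 cm², x = 20 cm, Ī = 0.0490874 cm⁴.
By symmetry the centroid is at mid-width, x̄ = 15 cm.
Transfer each piece to the vertical centroidal axis using Ī + A·d² with d = x − 15:
  plate: d = 0 cm → contributes +12 375 cm⁴
  hole 1: d = -5 cm → contributes −19.684 cm⁴
  hole 2: d = 5 cm → contributes −19.684 cm⁴
Total I = 12335.6 cm⁴.

I_y ≈ 1.234 × 10⁴ cm⁴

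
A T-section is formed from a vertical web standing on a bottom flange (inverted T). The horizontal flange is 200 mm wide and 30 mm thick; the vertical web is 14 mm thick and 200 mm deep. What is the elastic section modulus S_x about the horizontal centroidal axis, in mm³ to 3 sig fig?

Decompose the section into non-overlapping parts with the origin at the bottom-left of its bounding rectangle.
Flange: 200 × 30, A = 6 000 mm², y = 15 mm, Ī = 450 000 mm⁴.
Web: 14 × 200, A = 2 800 mm², y = 130 mm, Ī = 9 333 333 mm⁴.
Centroid: ȳ = ΣA·y / ΣA = 51.591 mm.
Transfer each piece to the horizontal centroidal axis using Ī + A·d² with d = y − 51.591:
  flange: d = -36.591 mm → contributes +8 483 368 mm⁴
  web: d = 78.409 mm → contributes +26 547 693 mm⁴
Total I = 35 031 061 mm⁴.
Extreme fibre distance c = 178.41 mm; S = I/c = 196 352 mm³.

S_x ≈ 1.96 × 10⁵ mm³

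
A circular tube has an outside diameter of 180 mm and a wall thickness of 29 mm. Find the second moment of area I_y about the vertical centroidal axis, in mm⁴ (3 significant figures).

I_y ≈ 4.07 × 10⁷ mm⁴

Treat the section as a set of non-overlapping primitives; coordinates are from the bounding-box lower-left.
Outer circle: ⌀180, A = 25 447 mm², x = 90 mm, Ī = 51 529 974 mm⁴.
Bore (subtracted): ⌀122, A = 11 690 mm², x = 90 mm, Ī = 10 874 498 mm⁴.
By symmetry the centroid is at mid-width, x̄ = 90 mm.
All pieces are centred on the vertical centroidal axis, so I = ΣĪ (holes subtracted) = 40 655 475 mm⁴.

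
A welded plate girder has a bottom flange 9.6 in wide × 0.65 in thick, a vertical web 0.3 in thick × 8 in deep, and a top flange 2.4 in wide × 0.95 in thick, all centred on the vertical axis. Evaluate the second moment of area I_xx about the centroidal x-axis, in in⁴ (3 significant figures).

I_xx ≈ 150 in⁴

Break the section into simple shapes (no overlaps), measuring from the bottom-left corner of the bounding box.
Bottom plate: 9.6 × 0.65, A = 6.24 in², y = 0.325 in, Ī = 0.2197 in⁴.
Web plate: 0.3 × 8, A = 2.4 in², y = 4.65 in, Ī = 12.8 in⁴.
Top plate: 2.4 × 0.95, A = 2.28 in², y = 9.125 in, Ī = 0.17148 in⁴.
Centroid: ȳ = ΣA·y / ΣA = 3.1129 in.
Transfer each piece to the centroidal x-axis using Ī + A·d² with d = y − 3.1129:
  bottom plate: d = -2.7879 in → contributes +48.72 in⁴
  web plate: d = 1.5371 in → contributes +18.47 in⁴
  top plate: d = 6.0121 in → contributes +82.583 in⁴
Total I = 149.77 in⁴.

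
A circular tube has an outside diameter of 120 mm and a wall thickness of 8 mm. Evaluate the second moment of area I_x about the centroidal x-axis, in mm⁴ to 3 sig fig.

Decompose the section into non-overlapping parts with the origin at the bottom-left of its bounding rectangle.
Outer circle: ⌀120, A = 11 310 mm², y = 60 mm, Ī = 10 178 760 mm⁴.
Bore (subtracted): ⌀104, A = 8494.9 mm², y = 60 mm, Ī = 5 742 530 mm⁴.
By symmetry the centroid is at mid-height, ȳ = 60 mm.
All pieces are centred on the centroidal x-axis, so I = ΣĪ (holes subtracted) = 4 436 230 mm⁴.

I_x ≈ 4.44 × 10⁶ mm⁴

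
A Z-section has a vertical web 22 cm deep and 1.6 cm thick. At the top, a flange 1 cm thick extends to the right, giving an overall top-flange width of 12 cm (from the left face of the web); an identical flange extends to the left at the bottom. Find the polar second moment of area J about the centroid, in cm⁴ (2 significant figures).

Split into non-overlapping primitives; take the origin at the lower-left of the bounding box.
Web: 1.6 × 22, A = 35.2 cm², y = 11 cm, Ī = 1 420 cm⁴.
Top flange (beyond web): 10.4 × 1, A = 10.4 cm², y = 21.5 cm, Ī = 0.8667 cm⁴.
Bottom flange (beyond web): 10.4 × 1, A = 10.4 cm², y = 0.5 cm, Ī = 0.8667 cm⁴.
Centroid: ȳ = ΣA·y / ΣA = 11 cm.
Transfer each piece to the centroidal x-axis using Ī + A·d² with d = y − 11:
  web: d = 0 cm → contributes +1 420 cm⁴
  top flange (beyond web): d = 10.5 cm → contributes +1 147 cm⁴
  bottom flange (beyond web): d = -10.5 cm → contributes +1 147 cm⁴
Total I = 3 715 cm⁴.
For the y-axis: x̄ = 11.2 cm.
Repeating about the centroidal y-axis gives I_y = 943.8 cm⁴.
Polar second moment: J = I_x + I_y = 4 658 cm⁴.

J ≈ 4700 cm⁴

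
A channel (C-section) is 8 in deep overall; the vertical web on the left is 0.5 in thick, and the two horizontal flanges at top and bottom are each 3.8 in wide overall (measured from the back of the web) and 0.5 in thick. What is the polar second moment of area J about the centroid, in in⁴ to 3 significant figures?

J ≈ 77.4 in⁴

Treat the section as a set of non-overlapping primitives; coordinates are from the bounding-box lower-left.
Web: 0.5 × 8, A = 4 in², y = 4 in, Ī = 21.333 in⁴.
Top flange (beyond web): 3.3 × 0.5, A = 1.65 in², y = 7.75 in, Ī = 0.034375 in⁴.
Bottom flange (beyond web): 3.3 × 0.5, A = 1.65 in², y = 0.25 in, Ī = 0.034375 in⁴.
By symmetry the centroid is at mid-height, ȳ = 4 in.
Transfer each piece to the centroidal x-axis using Ī + A·d² with d = y − 4:
  web: d = 0 in → contributes +21.333 in⁴
  top flange (beyond web): d = 3.75 in → contributes +23.238 in⁴
  bottom flange (beyond web): d = -3.75 in → contributes +23.238 in⁴
Total I = 67.808 in⁴.
For the y-axis: x̄ = 1.1089 in.
Repeating about the centroidal y-axis gives I_y = 9.6058 in⁴.
Polar second moment: J = I_x + I_y = 77.414 in⁴.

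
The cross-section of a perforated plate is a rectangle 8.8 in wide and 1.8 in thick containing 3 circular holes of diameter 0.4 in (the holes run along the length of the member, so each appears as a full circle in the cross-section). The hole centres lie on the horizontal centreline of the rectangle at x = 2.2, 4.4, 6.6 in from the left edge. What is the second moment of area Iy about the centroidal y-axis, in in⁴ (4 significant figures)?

Break the section into simple shapes (no overlaps), measuring from the bottom-left corner of the bounding box.
Plate: 8.8 × 1.8, A = 15.84 in², x = 4.4 in, Ī = 102.221 in⁴.
Hole 1 (subtracted): ⌀0.4, A = 0.125664 in², x = 2.2 in, Ī = 0.00125664 in⁴.
Hole 2 (subtracted): ⌀0.4, A = 0.125664 in², x = 4.4 in, Ī = 0.00125664 in⁴.
Hole 3 (subtracted): ⌀0.4, A = 0.125664 in², x = 6.6 in, Ī = 0.00125664 in⁴.
By symmetry the centroid is at mid-width, x̄ = 4.4 in.
Transfer each piece to the centroidal y-axis using Ī + A·d² with d = x − 4.4:
  plate: d = 0 in → contributes +102.221 in⁴
  hole 1: d = -2.2 in → contributes −0.609469 in⁴
  hole 2: d = 0 in → contributes −0.00125664 in⁴
  hole 3: d = 2.2 in → contributes −0.609469 in⁴
Total I = 101.001 in⁴.

Iy ≈ 101.0 in⁴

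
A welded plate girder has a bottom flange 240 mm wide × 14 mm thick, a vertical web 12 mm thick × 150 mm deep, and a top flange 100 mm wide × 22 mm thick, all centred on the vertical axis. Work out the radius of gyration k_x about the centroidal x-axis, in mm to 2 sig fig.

k_x ≈ 75 mm

Split into non-overlapping primitives; take the origin at the lower-left of the bounding box.
Bottom plate: 240 × 14, A = 3 360 mm², y = 7 mm, Ī = 54 880 mm⁴.
Web plate: 12 × 150, A = 1 800 mm², y = 89 mm, Ī = 3 375 000 mm⁴.
Top plate: 100 × 22, A = 2 200 mm², y = 175 mm, Ī = 88 733 mm⁴.
Centroid: ȳ = ΣA·y / ΣA = 77.27 mm.
Transfer each piece to the centroidal x-axis using Ī + A·d² with d = y − 77.27:
  bottom plate: d = -70.27 mm → contributes +16 646 954 mm⁴
  web plate: d = 11.73 mm → contributes +3 622 594 mm⁴
  top plate: d = 97.73 mm → contributes +21 100 522 mm⁴
Total I = 41 370 070 mm⁴.
Radius of gyration: k = √(I/A) = √(41 370 070 / 7 360) = 74.97 mm.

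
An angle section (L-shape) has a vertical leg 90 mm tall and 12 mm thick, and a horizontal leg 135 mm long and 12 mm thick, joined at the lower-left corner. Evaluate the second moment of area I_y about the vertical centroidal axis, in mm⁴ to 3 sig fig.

Split into non-overlapping primitives; take the origin at the lower-left of the bounding box.
Vertical leg: 12 × 90, A = 1 080 mm², x = 6 mm, Ī = 12 960 mm⁴.
Horizontal leg (remainder): 123 × 12, A = 1 476 mm², x = 73.5 mm, Ī = 1 860 867 mm⁴.
Centroid: x̄ = ΣA·x / ΣA = 44.979 mm.
Transfer each piece to the vertical centroidal axis using Ī + A·d² with d = x − 44.979:
  vertical leg: d = -38.979 mm → contributes +1 653 861 mm⁴
  horizontal leg (remainder): d = 28.521 mm → contributes +3 061 526 mm⁴
Total I = 4 715 387 mm⁴.

I_y ≈ 4.72 × 10⁶ mm⁴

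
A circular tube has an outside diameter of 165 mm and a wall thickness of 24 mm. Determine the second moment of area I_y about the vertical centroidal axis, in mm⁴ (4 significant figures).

I_y ≈ 2.719 × 10⁷ mm⁴

Split into non-overlapping primitives; take the origin at the lower-left of the bounding box.
Outer circle: ⌀165, A = 21382.5 mm², x = 82.5 mm, Ī = 36 383 601 mm⁴.
Bore (subtracted): ⌀117, A = 10751.3 mm², x = 82.5 mm, Ī = 9 198 422 mm⁴.
By symmetry the centroid is at mid-width, x̄ = 82.5 mm.
All pieces are centred on the vertical centroidal axis, so I = ΣĪ (holes subtracted) = 27 185 178 mm⁴.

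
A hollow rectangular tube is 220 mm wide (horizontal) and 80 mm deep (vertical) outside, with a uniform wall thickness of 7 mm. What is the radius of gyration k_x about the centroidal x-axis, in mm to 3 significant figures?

k_x ≈ 33.3 mm

Treat the section as a set of non-overlapping primitives; coordinates are from the bounding-box lower-left.
Outer rectangle: 220 × 80, A = 17 600 mm², y = 40 mm, Ī = 9 386 667 mm⁴.
Inner void (subtracted): 206 × 66, A = 13 596 mm², y = 40 mm, Ī = 4 935 348 mm⁴.
By symmetry the centroid is at mid-height, ȳ = 40 mm.
All pieces are centred on the centroidal x-axis, so I = ΣĪ (holes subtracted) = 4 451 319 mm⁴.
Radius of gyration: k = √(I/A) = √(4 451 319 / 4 004) = 33.342 mm.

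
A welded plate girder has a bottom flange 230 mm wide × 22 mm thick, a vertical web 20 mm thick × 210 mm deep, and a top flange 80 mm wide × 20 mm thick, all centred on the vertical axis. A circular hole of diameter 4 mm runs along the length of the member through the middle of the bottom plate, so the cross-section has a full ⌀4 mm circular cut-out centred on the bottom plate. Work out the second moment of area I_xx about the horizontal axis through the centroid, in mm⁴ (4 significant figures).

Break the section into simple shapes (no overlaps), measuring from the bottom-left corner of the bounding box.
Bottom plate: 230 × 22, A = 5 060 mm², y = 11 mm, Ī = 204 087 mm⁴.
Web plate: 20 × 210, A = 4 200 mm², y = 127 mm, Ī = 15 435 000 mm⁴.
Top plate: 80 × 20, A = 1 600 mm², y = 242 mm, Ī = 53333.3 mm⁴.
Hole (subtracted): ⌀4, A = 12.5664 mm², y = 11 mm, Ī = 12.5664 mm⁴.
Centroid: ȳ = ΣA·y / ΣA = 89.9864 mm.
Transfer each piece to the horizontal axis through the centroid using Ī + A·d² with d = y − 89.9864:
  bottom plate: d = -78.9864 mm → contributes +31 772 694 mm⁴
  web plate: d = 37.0136 mm → contributes +21 189 020 mm⁴
  top plate: d = 152.014 mm → contributes +37 026 337 mm⁴
  hole: d = -78.9864 mm → contributes −78412.3 mm⁴
Total I = 89 909 639 mm⁴.

I_xx ≈ 8.991 × 10⁷ mm⁴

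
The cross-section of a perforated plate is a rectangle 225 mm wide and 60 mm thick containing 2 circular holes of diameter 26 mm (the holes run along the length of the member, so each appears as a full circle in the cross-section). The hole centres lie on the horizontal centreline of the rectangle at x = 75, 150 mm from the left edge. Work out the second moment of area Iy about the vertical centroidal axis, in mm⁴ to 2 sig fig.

Decompose the section into non-overlapping parts with the origin at the bottom-left of its bounding rectangle.
Plate: 225 × 60, A = 13 500 mm², x = 112.5 mm, Ī = 56 953 125 mm⁴.
Hole 1 (subtracted): ⌀26, A = 530.9 mm², x = 75 mm, Ī = 22 432 mm⁴.
Hole 2 (subtracted): ⌀26, A = 530.9 mm², x = 150 mm, Ī = 22 432 mm⁴.
By symmetry the centroid is at mid-width, x̄ = 112.5 mm.
Transfer each piece to the vertical centroidal axis using Ī + A·d² with d = x − 112.5:
  plate: d = 0 mm → contributes +56 953 125 mm⁴
  hole 1: d = -37.5 mm → contributes −769 051 mm⁴
  hole 2: d = 37.5 mm → contributes −769 051 mm⁴
Total I = 55 415 023 mm⁴.

Iy ≈ 5.5 × 10⁷ mm⁴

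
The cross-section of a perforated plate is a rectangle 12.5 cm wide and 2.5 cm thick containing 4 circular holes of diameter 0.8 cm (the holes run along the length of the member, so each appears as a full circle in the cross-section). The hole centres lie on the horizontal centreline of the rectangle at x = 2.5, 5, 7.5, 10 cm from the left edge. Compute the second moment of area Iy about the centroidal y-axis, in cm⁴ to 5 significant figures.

Split into non-overlapping primitives; take the origin at the lower-left of the bounding box.
Plate: 12.5 × 2.5, A = 31.25 cm², x = 6.25 cm, Ī = 406.901 cm⁴.
Hole 1 (subtracted): ⌀0.8, A = 0.5026548 cm², x = 2.5 cm, Ī = 0.02010619 cm⁴.
Hole 2 (subtracted): ⌀0.8, A = 0.5026548 cm², x = 5 cm, Ī = 0.02010619 cm⁴.
Hole 3 (subtracted): ⌀0.8, A = 0.5026548 cm², x = 7.5 cm, Ī = 0.02010619 cm⁴.
Hole 4 (subtracted): ⌀0.8, A = 0.5026548 cm², x = 10 cm, Ī = 0.02010619 cm⁴.
By symmetry the centroid is at mid-width, x̄ = 6.25 cm.
Transfer each piece to the centroidal y-axis using Ī + A·d² with d = x − 6.25:
  plate: d = 0 cm → contributes +406.901 cm⁴
  hole 1: d = -3.75 cm → contributes −7.08869 cm⁴
  hole 2: d = -1.25 cm → contributes −0.8055044 cm⁴
  hole 3: d = 1.25 cm → contributes −0.8055044 cm⁴
  hole 4: d = 3.75 cm → contributes −7.08869 cm⁴
Total I = 391.1127 cm⁴.

Iy ≈ 391.11 cm⁴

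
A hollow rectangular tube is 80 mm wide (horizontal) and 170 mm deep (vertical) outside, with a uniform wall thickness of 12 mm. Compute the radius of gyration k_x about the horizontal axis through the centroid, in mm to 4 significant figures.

k_x ≈ 57.97 mm

Decompose the section into non-overlapping parts with the origin at the bottom-left of its bounding rectangle.
Outer rectangle: 80 × 170, A = 13 600 mm², y = 85 mm, Ī = 32 753 333 mm⁴.
Inner void (subtracted): 56 × 146, A = 8 176 mm², y = 85 mm, Ī = 14 523 301 mm⁴.
By symmetry the centroid is at mid-height, ȳ = 85 mm.
All pieces are centred on the horizontal axis through the centroid, so I = ΣĪ (holes subtracted) = 18 230 032 mm⁴.
Radius of gyration: k = √(I/A) = √(18 230 032 / 5 424) = 57.9741 mm.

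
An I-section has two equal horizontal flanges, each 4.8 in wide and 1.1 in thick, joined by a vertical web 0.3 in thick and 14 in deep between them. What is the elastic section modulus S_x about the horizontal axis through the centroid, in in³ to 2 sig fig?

Treat the section as a set of non-overlapping primitives; coordinates are from the bounding-box lower-left.
Bottom flange: 4.8 × 1.1, A = 5.28 in², y = 0.55 in, Ī = 0.5324 in⁴.
Web: 0.3 × 14, A = 4.2 in², y = 8.1 in, Ī = 68.6 in⁴.
Top flange: 4.8 × 1.1, A = 5.28 in², y = 15.65 in, Ī = 0.5324 in⁴.
By symmetry the centroid is at mid-height, ȳ = 8.1 in.
Transfer each piece to the horizontal axis through the centroid using Ī + A·d² with d = y − 8.1:
  bottom flange: d = -7.55 in → contributes +301.5 in⁴
  web: d = 0 in → contributes +68.6 in⁴
  top flange: d = 7.55 in → contributes +301.5 in⁴
Total I = 671.6 in⁴.
Extreme fibre distance c = 8.1 in; S = I/c = 82.91 in³.

S_x ≈ 83 in³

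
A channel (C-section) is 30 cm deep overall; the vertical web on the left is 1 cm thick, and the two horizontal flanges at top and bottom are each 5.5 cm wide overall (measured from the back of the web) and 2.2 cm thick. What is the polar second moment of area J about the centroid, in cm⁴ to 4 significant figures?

J ≈ 6210 cm⁴

Treat the section as a set of non-overlapping primitives; coordinates are from the bounding-box lower-left.
Web: 1 × 30, A = 30 cm², y = 15 cm, Ī = 2 250 cm⁴.
Top flange (beyond web): 4.5 × 2.2, A = 9.9 cm², y = 28.9 cm, Ī = 3.993 cm⁴.
Bottom flange (beyond web): 4.5 × 2.2, A = 9.9 cm², y = 1.1 cm, Ī = 3.993 cm⁴.
By symmetry the centroid is at mid-height, ȳ = 15 cm.
Transfer each piece to the centroidal x-axis using Ī + A·d² with d = y − 15:
  web: d = 0 cm → contributes +2 250 cm⁴
  top flange (beyond web): d = 13.9 cm → contributes +1916.77 cm⁴
  bottom flange (beyond web): d = -13.9 cm → contributes +1916.77 cm⁴
Total I = 6083.54 cm⁴.
For the y-axis: x̄ = 1.59337 cm.
Repeating about the centroidal y-axis gives I_y = 126.116 cm⁴.
Polar second moment: J = I_x + I_y = 6209.66 cm⁴.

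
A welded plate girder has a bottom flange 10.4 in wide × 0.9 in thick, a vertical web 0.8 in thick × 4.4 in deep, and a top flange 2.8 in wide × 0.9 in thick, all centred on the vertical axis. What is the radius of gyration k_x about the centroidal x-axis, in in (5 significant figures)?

k_x ≈ 2.1102 in

Split into non-overlapping primitives; take the origin at the lower-left of the bounding box.
Bottom plate: 10.4 × 0.9, A = 9.36 in², y = 0.45 in, Ī = 0.6318 in⁴.
Web plate: 0.8 × 4.4, A = 3.52 in², y = 3.1 in, Ī = 5.678933 in⁴.
Top plate: 2.8 × 0.9, A = 2.52 in², y = 5.75 in, Ī = 0.1701 in⁴.
Centroid: ȳ = ΣA·y / ΣA = 1.922987 in.
Transfer each piece to the centroidal x-axis using Ī + A·d² with d = y − 1.922987:
  bottom plate: d = -1.472987 in → contributes +20.94011 in⁴
  web plate: d = 1.177013 in → contributes +10.5554 in⁴
  top plate: d = 3.827013 in → contributes +37.07809 in⁴
Total I = 68.5736 in⁴.
Radius of gyration: k = √(I/A) = √(68.5736 / 15.4) = 2.110173 in.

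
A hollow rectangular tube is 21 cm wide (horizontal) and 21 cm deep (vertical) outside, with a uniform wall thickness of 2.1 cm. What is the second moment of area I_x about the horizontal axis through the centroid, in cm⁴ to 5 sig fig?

Decompose the section into non-overlapping parts with the origin at the bottom-left of its bounding rectangle.
Outer rectangle: 21 × 21, A = 441 cm², y = 10.5 cm, Ī = 16206.75 cm⁴.
Inner void (subtracted): 16.8 × 16.8, A = 282.24 cm², y = 10.5 cm, Ī = 6638.285 cm⁴.
By symmetry the centroid is at mid-height, ȳ = 10.5 cm.
All pieces are centred on the horizontal axis through the centroid, so I = ΣĪ (holes subtracted) = 9568.465 cm⁴.

I_x ≈ 9568.5 cm⁴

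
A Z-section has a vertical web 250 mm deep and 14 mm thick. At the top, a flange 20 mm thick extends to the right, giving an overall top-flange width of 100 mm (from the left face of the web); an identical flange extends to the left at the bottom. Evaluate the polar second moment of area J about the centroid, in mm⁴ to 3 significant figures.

Treat the section as a set of non-overlapping primitives; coordinates are from the bounding-box lower-left.
Web: 14 × 250, A = 3 500 mm², y = 125 mm, Ī = 18 229 167 mm⁴.
Top flange (beyond web): 86 × 20, A = 1 720 mm², y = 240 mm, Ī = 57 333 mm⁴.
Bottom flange (beyond web): 86 × 20, A = 1 720 mm², y = 10 mm, Ī = 57 333 mm⁴.
Centroid: ȳ = ΣA·y / ΣA = 125 mm.
Transfer each piece to the centroidal x-axis using Ī + A·d² with d = y − 125:
  web: d = 0 mm → contributes +18 229 167 mm⁴
  top flange (beyond web): d = 115 mm → contributes +22 804 333 mm⁴
  bottom flange (beyond web): d = -115 mm → contributes +22 804 333 mm⁴
Total I = 63 837 833 mm⁴.
For the y-axis: x̄ = 93 mm.
Repeating about the centroidal y-axis gives I_y = 10 777 353 mm⁴.
Polar second moment: J = I_x + I_y = 74 615 187 mm⁴.

J ≈ 7.46 × 10⁷ mm⁴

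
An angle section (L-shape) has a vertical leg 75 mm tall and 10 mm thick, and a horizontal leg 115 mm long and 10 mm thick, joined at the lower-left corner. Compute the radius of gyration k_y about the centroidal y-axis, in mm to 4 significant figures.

Decompose the section into non-overlapping parts with the origin at the bottom-left of its bounding rectangle.
Vertical leg: 10 × 75, A = 750 mm², x = 5 mm, Ī = 6 250 mm⁴.
Horizontal leg (remainder): 105 × 10, A = 1 050 mm², x = 62.5 mm, Ī = 964 688 mm⁴.
Centroid: x̄ = ΣA·x / ΣA = 38.5417 mm.
Transfer each piece to the centroidal y-axis using Ī + A·d² with d = x − 38.5417:
  vertical leg: d = -33.5417 mm → contributes +850 033 mm⁴
  horizontal leg (remainder): d = 23.9583 mm → contributes +1 567 389 mm⁴
Total I = 2 417 422 mm⁴.
Radius of gyration: k = √(I/A) = √(2 417 422 / 1 800) = 36.6471 mm.

k_y ≈ 36.65 mm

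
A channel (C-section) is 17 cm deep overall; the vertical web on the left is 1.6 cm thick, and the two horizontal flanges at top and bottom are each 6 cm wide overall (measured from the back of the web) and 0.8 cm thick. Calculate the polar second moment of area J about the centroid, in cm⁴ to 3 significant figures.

J ≈ 1180 cm⁴

Treat the section as a set of non-overlapping primitives; coordinates are from the bounding-box lower-left.
Web: 1.6 × 17, A = 27.2 cm², y = 8.5 cm, Ī = 655.07 cm⁴.
Top flange (beyond web): 4.4 × 0.8, A = 3.52 cm², y = 16.6 cm, Ī = 0.18773 cm⁴.
Bottom flange (beyond web): 4.4 × 0.8, A = 3.52 cm², y = 0.4 cm, Ī = 0.18773 cm⁴.
By symmetry the centroid is at mid-height, ȳ = 8.5 cm.
Transfer each piece to the centroidal x-axis using Ī + A·d² with d = y − 8.5:
  web: d = 0 cm → contributes +655.07 cm⁴
  top flange (beyond web): d = 8.1 cm → contributes +231.13 cm⁴
  bottom flange (beyond web): d = -8.1 cm → contributes +231.13 cm⁴
Total I = 1117.3 cm⁴.
For the y-axis: x̄ = 1.4168 cm.
Repeating about the centroidal y-axis gives I_y = 67.493 cm⁴.
Polar second moment: J = I_x + I_y = 1184.8 cm⁴.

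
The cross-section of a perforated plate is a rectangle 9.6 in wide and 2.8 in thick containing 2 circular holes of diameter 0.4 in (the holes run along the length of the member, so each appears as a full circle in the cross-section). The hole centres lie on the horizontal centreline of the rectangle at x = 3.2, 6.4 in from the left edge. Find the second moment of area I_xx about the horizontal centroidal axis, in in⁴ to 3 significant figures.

Treat the section as a set of non-overlapping primitives; coordinates are from the bounding-box lower-left.
Plate: 9.6 × 2.8, A = 26.88 in², y = 1.4 in, Ī = 17.562 in⁴.
Hole 1 (subtracted): ⌀0.4, A = 0.12566 in², y = 1.4 in, Ī = 0.0012566 in⁴.
Hole 2 (subtracted): ⌀0.4, A = 0.12566 in², y = 1.4 in, Ī = 0.0012566 in⁴.
By symmetry the centroid is at mid-height, ȳ = 1.4 in.
All pieces are centred on the horizontal centroidal axis, so I = ΣĪ (holes subtracted) = 17.559 in⁴.

I_xx ≈ 17.6 in⁴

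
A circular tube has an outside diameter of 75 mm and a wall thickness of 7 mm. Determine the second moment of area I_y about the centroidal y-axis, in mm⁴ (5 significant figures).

I_y ≈ 8.7350 × 10⁵ mm⁴

Treat the section as a set of non-overlapping primitives; coordinates are from the bounding-box lower-left.
Outer circle: ⌀75, A = 4417.865 mm², x = 37.5 mm, Ī = 1 553 156 mm⁴.
Bore (subtracted): ⌀61, A = 2922.467 mm², x = 37.5 mm, Ī = 679656.1 mm⁴.
By symmetry the centroid is at mid-width, x̄ = 37.5 mm.
All pieces are centred on the centroidal y-axis, so I = ΣĪ (holes subtracted) = 873499.4 mm⁴.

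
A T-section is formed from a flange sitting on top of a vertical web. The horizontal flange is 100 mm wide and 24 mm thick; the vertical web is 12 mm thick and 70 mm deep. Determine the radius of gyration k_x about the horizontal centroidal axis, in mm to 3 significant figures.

Treat the section as a set of non-overlapping primitives; coordinates are from the bounding-box lower-left.
Flange: 100 × 24, A = 2 400 mm², y = 82 mm, Ī = 115 200 mm⁴.
Web: 12 × 70, A = 840 mm², y = 35 mm, Ī = 343 000 mm⁴.
Centroid: ȳ = ΣA·y / ΣA = 69.815 mm.
Transfer each piece to the horizontal centroidal axis using Ī + A·d² with d = y − 69.815:
  flange: d = 12.185 mm → contributes +471 549 mm⁴
  web: d = -34.815 mm → contributes +1 361 140 mm⁴
Total I = 1 832 689 mm⁴.
Radius of gyration: k = √(I/A) = √(1 832 689 / 3 240) = 23.783 mm.

k_x ≈ 23.8 mm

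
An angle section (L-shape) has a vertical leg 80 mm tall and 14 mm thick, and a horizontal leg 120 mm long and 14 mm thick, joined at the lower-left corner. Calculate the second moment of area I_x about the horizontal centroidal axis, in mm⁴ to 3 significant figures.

Split into non-overlapping primitives; take the origin at the lower-left of the bounding box.
Vertical leg: 14 × 80, A = 1 120 mm², y = 40 mm, Ī = 597 333 mm⁴.
Horizontal leg (remainder): 106 × 14, A = 1 484 mm², y = 7 mm, Ī = 24 239 mm⁴.
Centroid: ȳ = ΣA·y / ΣA = 21.194 mm.
Transfer each piece to the horizontal centroidal axis using Ī + A·d² with d = y − 21.194:
  vertical leg: d = 18.806 mm → contributes +993 458 mm⁴
  horizontal leg (remainder): d = -14.194 mm → contributes +323 201 mm⁴
Total I = 1 316 658 mm⁴.

I_x ≈ 1.32 × 10⁶ mm⁴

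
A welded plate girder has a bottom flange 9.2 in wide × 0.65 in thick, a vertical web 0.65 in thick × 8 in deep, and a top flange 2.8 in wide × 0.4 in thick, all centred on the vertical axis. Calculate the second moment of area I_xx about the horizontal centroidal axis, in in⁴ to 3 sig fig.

I_xx ≈ 123 in⁴

Break the section into simple shapes (no overlaps), measuring from the bottom-left corner of the bounding box.
Bottom plate: 9.2 × 0.65, A = 5.98 in², y = 0.325 in, Ī = 0.21055 in⁴.
Web plate: 0.65 × 8, A = 5.2 in², y = 4.65 in, Ī = 27.733 in⁴.
Top plate: 2.8 × 0.4, A = 1.12 in², y = 8.85 in, Ī = 0.014933 in⁴.
Centroid: ȳ = ΣA·y / ΣA = 2.9297 in.
Transfer each piece to the horizontal centroidal axis using Ī + A·d² with d = y − 2.9297:
  bottom plate: d = -2.6047 in → contributes +40.782 in⁴
  web plate: d = 1.7203 in → contributes +43.122 in⁴
  top plate: d = 5.9203 in → contributes +39.271 in⁴
Total I = 123.17 in⁴.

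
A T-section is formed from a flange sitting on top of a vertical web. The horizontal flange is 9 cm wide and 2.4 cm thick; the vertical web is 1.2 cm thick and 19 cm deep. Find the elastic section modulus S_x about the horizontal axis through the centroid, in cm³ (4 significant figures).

S_x ≈ 133.7 cm³

Decompose the section into non-overlapping parts with the origin at the bottom-left of its bounding rectangle.
Flange: 9 × 2.4, A = 21.6 cm², y = 20.2 cm, Ī = 10.368 cm⁴.
Web: 1.2 × 19, A = 22.8 cm², y = 9.5 cm, Ī = 685.9 cm⁴.
Centroid: ȳ = ΣA·y / ΣA = 14.7054 cm.
Transfer each piece to the horizontal axis through the centroid using Ī + A·d² with d = y − 14.7054:
  flange: d = 5.49459 cm → contributes +662.484 cm⁴
  web: d = -5.20541 cm → contributes +1303.69 cm⁴
Total I = 1966.18 cm⁴.
Extreme fibre distance c = 14.7054 cm; S = I/c = 133.704 cm³.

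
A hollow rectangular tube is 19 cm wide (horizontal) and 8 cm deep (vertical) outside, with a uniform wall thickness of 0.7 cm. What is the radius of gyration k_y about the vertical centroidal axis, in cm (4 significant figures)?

Decompose the section into non-overlapping parts with the origin at the bottom-left of its bounding rectangle.
Outer rectangle: 19 × 8, A = 152 cm², x = 9.5 cm, Ī = 4572.67 cm⁴.
Inner void (subtracted): 17.6 × 6.6, A = 116.16 cm², x = 9.5 cm, Ī = 2998.48 cm⁴.
By symmetry the centroid is at mid-width, x̄ = 9.5 cm.
All pieces are centred on the vertical centroidal axis, so I = ΣĪ (holes subtracted) = 1574.19 cm⁴.
Radius of gyration: k = √(I/A) = √(1574.19 / 35.84) = 6.62742 cm.

k_y ≈ 6.627 cm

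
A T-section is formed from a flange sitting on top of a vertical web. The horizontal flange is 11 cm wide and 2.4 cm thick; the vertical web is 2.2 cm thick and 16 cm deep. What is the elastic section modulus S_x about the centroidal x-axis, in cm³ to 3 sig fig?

Decompose the section into non-overlapping parts with the origin at the bottom-left of its bounding rectangle.
Flange: 11 × 2.4, A = 26.4 cm², y = 17.2 cm, Ī = 12.672 cm⁴.
Web: 2.2 × 16, A = 35.2 cm², y = 8 cm, Ī = 750.93 cm⁴.
Centroid: ȳ = ΣA·y / ΣA = 11.943 cm.
Transfer each piece to the centroidal x-axis using Ī + A·d² with d = y − 11.943:
  flange: d = 5.2571 cm → contributes +742.3 cm⁴
  web: d = -3.9429 cm → contributes +1298.2 cm⁴
Total I = 2040.5 cm⁴.
Extreme fibre distance c = 11.943 cm; S = I/c = 170.85 cm³.

S_x ≈ 171 cm³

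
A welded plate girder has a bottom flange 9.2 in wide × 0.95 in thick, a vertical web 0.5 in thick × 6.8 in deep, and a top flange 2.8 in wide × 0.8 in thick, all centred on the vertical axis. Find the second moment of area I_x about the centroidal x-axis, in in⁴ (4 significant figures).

Split into non-overlapping primitives; take the origin at the lower-left of the bounding box.
Bottom plate: 9.2 × 0.95, A = 8.74 in², y = 0.475 in, Ī = 0.657321 in⁴.
Web plate: 0.5 × 6.8, A = 3.4 in², y = 4.35 in, Ī = 13.1013 in⁴.
Top plate: 2.8 × 0.8, A = 2.24 in², y = 8.15 in, Ī = 0.119467 in⁴.
Centroid: ȳ = ΣA·y / ΣA = 2.58675 in.
Transfer each piece to the centroidal x-axis using Ī + A·d² with d = y − 2.58675:
  bottom plate: d = -2.11175 in → contributes +39.6333 in⁴
  web plate: d = 1.76325 in → contributes +23.6721 in⁴
  top plate: d = 5.56325 in → contributes +69.4468 in⁴
Total I = 132.752 in⁴.

I_x ≈ 132.8 in⁴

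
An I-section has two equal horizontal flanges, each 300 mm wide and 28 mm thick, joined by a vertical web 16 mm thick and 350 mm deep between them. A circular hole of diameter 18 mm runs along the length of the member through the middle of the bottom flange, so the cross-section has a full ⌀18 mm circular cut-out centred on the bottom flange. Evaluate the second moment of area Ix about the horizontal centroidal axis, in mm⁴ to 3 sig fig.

Split into non-overlapping primitives; take the origin at the lower-left of the bounding box.
Bottom flange: 300 × 28, A = 8 400 mm², y = 14 mm, Ī = 548 800 mm⁴.
Web: 16 × 350, A = 5 600 mm², y = 203 mm, Ī = 57 166 667 mm⁴.
Top flange: 300 × 28, A = 8 400 mm², y = 392 mm, Ī = 548 800 mm⁴.
Hole (subtracted): ⌀18, A = 254.47 mm², y = 14 mm, Ī = 5 153 mm⁴.
Centroid: ȳ = ΣA·y / ΣA = 205.17 mm.
Transfer each piece to the horizontal centroidal axis using Ī + A·d² with d = y − 205.17:
  bottom flange: d = -191.17 mm → contributes +307 540 572 mm⁴
  web: d = -2.1718 mm → contributes +57 193 079 mm⁴
  top flange: d = 186.83 mm → contributes +293 749 066 mm⁴
  hole: d = -191.17 mm → contributes −9 305 140 mm⁴
Total I = 649 177 577 mm⁴.

Ix ≈ 6.49 × 10⁸ mm⁴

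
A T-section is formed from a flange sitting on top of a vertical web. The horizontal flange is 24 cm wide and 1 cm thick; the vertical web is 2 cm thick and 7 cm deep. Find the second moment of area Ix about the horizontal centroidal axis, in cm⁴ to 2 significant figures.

Treat the section as a set of non-overlapping primitives; coordinates are from the bounding-box lower-left.
Flange: 24 × 1, A = 24 cm², y = 7.5 cm, Ī = 2 cm⁴.
Web: 2 × 7, A = 14 cm², y = 3.5 cm, Ī = 57.17 cm⁴.
Centroid: ȳ = ΣA·y / ΣA = 6.026 cm.
Transfer each piece to the horizontal centroidal axis using Ī + A·d² with d = y − 6.026:
  flange: d = 1.474 cm → contributes +54.12 cm⁴
  web: d = -2.526 cm → contributes +146.5 cm⁴
Total I = 200.6 cm⁴.

Ix ≈ 200 cm⁴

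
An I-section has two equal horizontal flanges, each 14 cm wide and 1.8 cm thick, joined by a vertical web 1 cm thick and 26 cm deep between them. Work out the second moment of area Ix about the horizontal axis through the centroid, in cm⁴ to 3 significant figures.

Break the section into simple shapes (no overlaps), measuring from the bottom-left corner of the bounding box.
Bottom flange: 14 × 1.8, A = 25.2 cm², y = 0.9 cm, Ī = 6.804 cm⁴.
Web: 1 × 26, A = 26 cm², y = 14.8 cm, Ī = 1464.7 cm⁴.
Top flange: 14 × 1.8, A = 25.2 cm², y = 28.7 cm, Ī = 6.804 cm⁴.
By symmetry the centroid is at mid-height, ȳ = 14.8 cm.
Transfer each piece to the horizontal axis through the centroid using Ī + A·d² with d = y − 14.8:
  bottom flange: d = -13.9 cm → contributes +4875.7 cm⁴
  web: d = 0 cm → contributes +1464.7 cm⁴
  top flange: d = 13.9 cm → contributes +4875.7 cm⁴
Total I = 11 216 cm⁴.

Ix ≈ 1.12 × 10⁴ cm⁴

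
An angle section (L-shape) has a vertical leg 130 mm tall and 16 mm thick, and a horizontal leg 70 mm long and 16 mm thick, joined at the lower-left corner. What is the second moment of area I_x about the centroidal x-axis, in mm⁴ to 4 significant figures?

Break the section into simple shapes (no overlaps), measuring from the bottom-left corner of the bounding box.
Vertical leg: 16 × 130, A = 2 080 mm², y = 65 mm, Ī = 2 929 333 mm⁴.
Horizontal leg (remainder): 54 × 16, A = 864 mm², y = 8 mm, Ī = 18 432 mm⁴.
Centroid: ȳ = ΣA·y / ΣA = 48.2717 mm.
Transfer each piece to the centroidal x-axis using Ī + A·d² with d = y − 48.2717:
  vertical leg: d = 16.7283 mm → contributes +3 511 390 mm⁴
  horizontal leg (remainder): d = -40.2717 mm → contributes +1 419 678 mm⁴
Total I = 4 931 068 mm⁴.

I_x ≈ 4.931 × 10⁶ mm⁴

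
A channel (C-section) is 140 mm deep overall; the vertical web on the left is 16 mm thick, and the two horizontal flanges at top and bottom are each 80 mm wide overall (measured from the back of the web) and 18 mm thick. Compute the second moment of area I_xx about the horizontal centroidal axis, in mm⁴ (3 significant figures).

I_xx ≈ 1.23 × 10⁷ mm⁴

Break the section into simple shapes (no overlaps), measuring from the bottom-left corner of the bounding box.
Web: 16 × 140, A = 2 240 mm², y = 70 mm, Ī = 3 658 667 mm⁴.
Top flange (beyond web): 64 × 18, A = 1 152 mm², y = 131 mm, Ī = 31 104 mm⁴.
Bottom flange (beyond web): 64 × 18, A = 1 152 mm², y = 9 mm, Ī = 31 104 mm⁴.
By symmetry the centroid is at mid-height, ȳ = 70 mm.
Transfer each piece to the horizontal centroidal axis using Ī + A·d² with d = y − 70:
  web: d = 0 mm → contributes +3 658 667 mm⁴
  top flange (beyond web): d = 61 mm → contributes +4 317 696 mm⁴
  bottom flange (beyond web): d = -61 mm → contributes +4 317 696 mm⁴
Total I = 12 294 059 mm⁴.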